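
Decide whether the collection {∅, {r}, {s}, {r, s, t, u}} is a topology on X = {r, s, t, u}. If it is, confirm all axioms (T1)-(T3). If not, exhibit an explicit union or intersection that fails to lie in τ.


τ is NOT a topology on X.

Axiom (T1): ∅ ∈ τ? Yes; X ∈ τ? Yes.
Axiom (T2/T3): check pairwise unions and intersections of members of τ.
Counterexample for (T2): {r} ∪ {s} = {r, s} ∉ τ. Therefore τ is NOT a topology.


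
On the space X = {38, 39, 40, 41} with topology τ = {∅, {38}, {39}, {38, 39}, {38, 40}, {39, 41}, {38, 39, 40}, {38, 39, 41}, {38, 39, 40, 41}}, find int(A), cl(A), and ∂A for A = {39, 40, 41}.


int(A) = {39, 41}, cl(A) = {39, 40, 41}, ∂A = {40}.

Closed sets in (X, τ) are complements of opens:
  closed(X, τ) = {∅, {40}, {41}, {38, 40}, {39, 41}, {40, 41}, {38, 40, 41}, {39, 40, 41}, {38, 39, 40, 41}}.
int(A) = ⋃ {U ∈ τ : U ⊆ A}. Opens contained in A: ∅, {39}, {39, 41}.
Taking the union of these: int(A) = {39, 41}.
cl(A) = ⋂ {C closed : A ⊆ C}. Closed sets containing A: {39, 40, 41}, {38, 39, 40, 41}.
Intersecting these: cl(A) = {39, 40, 41}.
∂A = cl(A) ∖ int(A) = {39, 40, 41} ∖ {39, 41} = {40}.


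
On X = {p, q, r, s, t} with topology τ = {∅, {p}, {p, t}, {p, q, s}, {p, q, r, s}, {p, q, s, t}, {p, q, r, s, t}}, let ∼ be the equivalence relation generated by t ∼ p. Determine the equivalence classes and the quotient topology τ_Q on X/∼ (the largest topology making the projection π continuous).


X/∼ = {[p=t], [q], [r], [s]}; |τ_Q| = 4.

Equivalence classes: [p=t], [q], [r], [s].
Quotient map π: X → X/∼ sends p ↦ [p=t], q ↦ [q], r ↦ [r], s ↦ [s], t ↦ [p=t].
For each subset V ⊆ X/∼, compute π^{-1}(V) ⊆ X and check whether π^{-1}(V) ∈ τ. V is open in τ_Q iff π^{-1}(V) ∈ τ.
  V = {}: π^{-1}(V) = ∅ ∈ τ ✓.
  V = {[p=t]}: π^{-1}(V) = {p, t} ∈ τ ✓.
  V = {[q]}: π^{-1}(V) = {q} ∉ τ ✗.
  V = {[p=t], [q]}: π^{-1}(V) = {p, q, t} ∉ τ ✗.
  V = {[r]}: π^{-1}(V) = {r} ∉ τ ✗.
  V = {[p=t], [r]}: π^{-1}(V) = {p, r, t} ∉ τ ✗.
  V = {[q], [r]}: π^{-1}(V) = {q, r} ∉ τ ✗.
  V = {[p=t], [q], [r]}: π^{-1}(V) = {p, q, r, t} ∉ τ ✗.
  V = {[s]}: π^{-1}(V) = {s} ∉ τ ✗.
  V = {[p=t], [s]}: π^{-1}(V) = {p, s, t} ∉ τ ✗.
  V = {[q], [s]}: π^{-1}(V) = {q, s} ∉ τ ✗.
  V = {[p=t], [q], [s]}: π^{-1}(V) = {p, q, s, t} ∈ τ ✓.
  V = {[r], [s]}: π^{-1}(V) = {r, s} ∉ τ ✗.
  V = {[p=t], [r], [s]}: π^{-1}(V) = {p, r, s, t} ∉ τ ✗.
  V = {[q], [r], [s]}: π^{-1}(V) = {q, r, s} ∉ τ ✗.
  V = {[p=t], [q], [r], [s]}: π^{-1}(V) = {p, q, r, s, t} ∈ τ ✓.
Open sets in the quotient: τ_Q = {{}, {[p=t]}, {[p=t], [q], [s]}, {[p=t], [q], [r], [s]}} (4 elements).


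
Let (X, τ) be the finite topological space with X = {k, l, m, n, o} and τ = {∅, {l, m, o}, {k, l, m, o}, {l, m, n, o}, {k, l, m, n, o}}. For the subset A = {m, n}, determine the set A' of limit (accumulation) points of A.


A' = {k, l, n, o}

For each x ∈ X, list the open sets U ∈ τ with x ∈ U, then check whether U ∩ (A ∖ {x}) ≠ ∅ for every such U.
  x = k: opens ∋ x are {k, l, m, o}, {k, l, m, n, o}; each meets A ∖ {k}, so x IS a limit point.
  x = l: opens ∋ x are {l, m, o}, {k, l, m, o}, {l, m, n, o}, {k, l, m, n, o}; each meets A ∖ {l}, so x IS a limit point.
  x = m: open {l, m, o} ∋ x has {l, m, o} ∩ (A ∖ {m}) = ∅, so x is NOT a limit point.
  x = n: opens ∋ x are {l, m, n, o}, {k, l, m, n, o}; each meets A ∖ {n}, so x IS a limit point.
  x = o: opens ∋ x are {l, m, o}, {k, l, m, o}, {l, m, n, o}, {k, l, m, n, o}; each meets A ∖ {o}, so x IS a limit point.
Collecting: A' = {k, l, n, o}.


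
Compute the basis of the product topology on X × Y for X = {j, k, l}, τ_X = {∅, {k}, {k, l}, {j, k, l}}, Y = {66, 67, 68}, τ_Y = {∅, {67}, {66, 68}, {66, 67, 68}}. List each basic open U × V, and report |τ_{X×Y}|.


Basis B = {∅ × ∅, {k} × {67}, {k} × {66, 68}, {k, l} × {67}, {j, k, l} × {67}, {k} × {66, 67, 68}, {k, l} × {66, 68}, {j, k, l} × {66, 68}, {k, l} × {66, 67, 68}, {j, k, l} × {66, 67, 68}}; |τ_{X×Y}| = 16.

Enumerate products U × V with U ∈ τ_X, V ∈ τ_Y (deduplicated):
  ∅ × ∅ = {} (∅)
  {k} × {67} = {(k,67)}
  {k} × {66, 68} = {(k,66), (k,68)}
  {k, l} × {67} = {(k,67), (l,67)}
  {j, k, l} × {67} = {(j,67), (k,67), (l,67)}
  {k} × {66, 67, 68} = {(k,66), (k,67), (k,68)}
  {k, l} × {66, 68} = {(k,66), (k,68), (l,66), (l,68)}
  {j, k, l} × {66, 68} = {(j,66), (j,68), (k,66), (k,68), (l,66), (l,68)}
  {k, l} × {66, 67, 68} = {(k,66), (k,67), (k,68), (l,66), (l,67), (l,68)}
  {j, k, l} × {66, 67, 68} = {(j,66), (j,67), (j,68), (k,66), (k,67), (k,68), (l,66), (l,67), (l,68)}
These 10 distinct sets form the basis B.
Close under arbitrary unions to get τ_{X×Y}; counting gives |τ_{X×Y}| = 16.


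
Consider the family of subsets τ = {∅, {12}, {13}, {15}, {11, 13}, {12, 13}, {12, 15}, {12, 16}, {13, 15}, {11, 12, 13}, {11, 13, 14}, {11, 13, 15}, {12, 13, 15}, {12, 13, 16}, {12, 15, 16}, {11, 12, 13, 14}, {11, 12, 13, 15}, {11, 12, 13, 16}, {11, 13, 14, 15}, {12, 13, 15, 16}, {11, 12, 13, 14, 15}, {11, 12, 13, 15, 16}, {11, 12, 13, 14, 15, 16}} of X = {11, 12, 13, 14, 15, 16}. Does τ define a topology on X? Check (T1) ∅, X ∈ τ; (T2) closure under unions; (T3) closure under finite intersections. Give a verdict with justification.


τ is NOT a topology on X.

Axiom (T1): ∅ ∈ τ? Yes; X ∈ τ? Yes.
Axiom (T2/T3): check pairwise unions and intersections of members of τ.
Counterexample for (T2): {12, 16} ∪ {11, 13, 14} = {11, 12, 13, 14, 16} ∉ τ. Therefore τ is NOT a topology.


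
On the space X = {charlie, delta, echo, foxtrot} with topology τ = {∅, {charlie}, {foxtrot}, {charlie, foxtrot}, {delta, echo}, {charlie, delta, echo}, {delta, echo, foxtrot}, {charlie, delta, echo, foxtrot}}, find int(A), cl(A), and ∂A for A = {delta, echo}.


int(A) = {delta, echo}, cl(A) = {delta, echo}, ∂A = ∅.

Closed sets in (X, τ) are complements of opens:
  closed(X, τ) = {∅, {charlie}, {foxtrot}, {charlie, foxtrot}, {delta, echo}, {charlie, delta, echo}, {delta, echo, foxtrot}, {charlie, delta, echo, foxtrot}}.
int(A) = ⋃ {U ∈ τ : U ⊆ A}. Opens contained in A: ∅, {delta, echo}.
Taking the union of these: int(A) = {delta, echo}.
cl(A) = ⋂ {C closed : A ⊆ C}. Closed sets containing A: {delta, echo}, {charlie, delta, echo}, {delta, echo, foxtrot}, {charlie, delta, echo, foxtrot}.
Intersecting these: cl(A) = {delta, echo}.
∂A = cl(A) ∖ int(A) = {delta, echo} ∖ {delta, echo} = ∅.


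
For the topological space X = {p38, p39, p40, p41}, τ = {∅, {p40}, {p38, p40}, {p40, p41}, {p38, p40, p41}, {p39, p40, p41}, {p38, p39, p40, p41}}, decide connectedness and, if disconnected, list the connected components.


(X, τ) is connected.

Find clopen sets (U ∈ τ with X ∖ U ∈ τ):
  U = ∅, X ∖ U = {p38, p39, p40, p41} — both open, so U is clopen.
  U = {p38, p39, p40, p41}, X ∖ U = ∅ — both open, so U is clopen.
Only trivial clopens (∅ and X) exist, so (X, τ) is connected.
Compute connected components by grouping points that agree on all clopens:
  component: {p38, p39, p40, p41}


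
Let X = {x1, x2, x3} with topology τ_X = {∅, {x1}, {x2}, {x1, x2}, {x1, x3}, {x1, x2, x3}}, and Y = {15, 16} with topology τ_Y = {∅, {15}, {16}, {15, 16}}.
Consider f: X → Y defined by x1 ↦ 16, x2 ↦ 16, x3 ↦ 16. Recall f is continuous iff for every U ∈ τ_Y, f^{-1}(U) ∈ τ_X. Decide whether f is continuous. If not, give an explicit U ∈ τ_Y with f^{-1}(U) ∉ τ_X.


f IS continuous.

Compute f^{-1}(U) for each U ∈ τ_Y:
  U = ∅: f^{-1}(U) = ∅ ∈ τ_X ✓.
  U = {15}: f^{-1}(U) = ∅ ∈ τ_X ✓.
  U = {16}: f^{-1}(U) = {x1, x2, x3} ∈ τ_X ✓.
  U = {15, 16}: f^{-1}(U) = {x1, x2, x3} ∈ τ_X ✓.
Every preimage lies in τ_X, so f IS continuous.


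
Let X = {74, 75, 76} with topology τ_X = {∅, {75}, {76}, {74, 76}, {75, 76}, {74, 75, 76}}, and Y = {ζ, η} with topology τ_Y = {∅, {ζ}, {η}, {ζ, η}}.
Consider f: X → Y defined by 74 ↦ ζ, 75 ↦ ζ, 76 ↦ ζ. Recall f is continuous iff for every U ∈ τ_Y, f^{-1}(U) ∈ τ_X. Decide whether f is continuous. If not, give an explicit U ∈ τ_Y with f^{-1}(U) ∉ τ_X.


f IS continuous.

Compute f^{-1}(U) for each U ∈ τ_Y:
  U = ∅: f^{-1}(U) = ∅ ∈ τ_X ✓.
  U = {ζ}: f^{-1}(U) = {74, 75, 76} ∈ τ_X ✓.
  U = {η}: f^{-1}(U) = ∅ ∈ τ_X ✓.
  U = {ζ, η}: f^{-1}(U) = {74, 75, 76} ∈ τ_X ✓.
Every preimage lies in τ_X, so f IS continuous.


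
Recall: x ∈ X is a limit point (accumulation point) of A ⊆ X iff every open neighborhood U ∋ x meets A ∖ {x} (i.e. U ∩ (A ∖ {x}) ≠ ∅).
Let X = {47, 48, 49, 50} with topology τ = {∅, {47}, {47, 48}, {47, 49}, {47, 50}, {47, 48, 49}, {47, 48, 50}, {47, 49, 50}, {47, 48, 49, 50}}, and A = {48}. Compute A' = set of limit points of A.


A' = ∅

For each x ∈ X, list the open sets U ∈ τ with x ∈ U, then check whether U ∩ (A ∖ {x}) ≠ ∅ for every such U.
  x = 47: open {47} ∋ x has {47} ∩ (A ∖ {47}) = ∅, so x is NOT a limit point.
  x = 48: open {47, 48} ∋ x has {47, 48} ∩ (A ∖ {48}) = ∅, so x is NOT a limit point.
  x = 49: open {47, 49} ∋ x has {47, 49} ∩ (A ∖ {49}) = ∅, so x is NOT a limit point.
  x = 50: open {47, 50} ∋ x has {47, 50} ∩ (A ∖ {50}) = ∅, so x is NOT a limit point.
Collecting: A' = ∅.


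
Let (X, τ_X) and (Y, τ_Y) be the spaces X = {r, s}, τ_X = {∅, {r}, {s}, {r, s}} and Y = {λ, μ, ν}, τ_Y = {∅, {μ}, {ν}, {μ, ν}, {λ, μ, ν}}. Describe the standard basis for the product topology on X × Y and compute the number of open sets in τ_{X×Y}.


Basis B = {∅ × ∅, {r} × {μ}, {r} × {ν}, {s} × {μ}, {s} × {ν}, {r} × {μ, ν}, {r, s} × {μ}, {r, s} × {ν}, {s} × {μ, ν}, {r} × {λ, μ, ν}, {s} × {λ, μ, ν}, {r, s} × {μ, ν}, {r, s} × {λ, μ, ν}}; |τ_{X×Y}| = 25.

Enumerate products U × V with U ∈ τ_X, V ∈ τ_Y (deduplicated):
  ∅ × ∅ = {} (∅)
  {r} × {μ} = {(r,μ)}
  {r} × {ν} = {(r,ν)}
  {s} × {μ} = {(s,μ)}
  {s} × {ν} = {(s,ν)}
  {r} × {μ, ν} = {(r,μ), (r,ν)}
  {r, s} × {μ} = {(r,μ), (s,μ)}
  {r, s} × {ν} = {(r,ν), (s,ν)}
  {s} × {μ, ν} = {(s,μ), (s,ν)}
  {r} × {λ, μ, ν} = {(r,λ), (r,μ), (r,ν)}
  {s} × {λ, μ, ν} = {(s,λ), (s,μ), (s,ν)}
  {r, s} × {μ, ν} = {(r,μ), (r,ν), (s,μ), (s,ν)}
  {r, s} × {λ, μ, ν} = {(r,λ), (r,μ), (r,ν), (s,λ), (s,μ), (s,ν)}
These 13 distinct sets form the basis B.
Close under arbitrary unions to get τ_{X×Y}; counting gives |τ_{X×Y}| = 25.


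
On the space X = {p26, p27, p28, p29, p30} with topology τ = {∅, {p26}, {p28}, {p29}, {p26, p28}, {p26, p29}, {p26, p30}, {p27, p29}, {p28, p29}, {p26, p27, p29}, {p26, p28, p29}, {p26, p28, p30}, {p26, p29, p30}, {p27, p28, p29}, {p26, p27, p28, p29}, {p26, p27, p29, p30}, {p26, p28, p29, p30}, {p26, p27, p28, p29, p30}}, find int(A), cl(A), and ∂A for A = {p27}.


int(A) = ∅, cl(A) = {p27}, ∂A = {p27}.

Closed sets in (X, τ) are complements of opens:
  closed(X, τ) = {∅, {p27}, {p28}, {p30}, {p26, p30}, {p27, p28}, {p27, p29}, {p27, p30}, {p28, p30}, {p26, p27, p30}, {p26, p28, p30}, {p27, p28, p29}, {p27, p28, p30}, {p27, p29, p30}, {p26, p27, p28, p30}, {p26, p27, p29, p30}, {p27, p28, p29, p30}, {p26, p27, p28, p29, p30}}.
int(A) = ⋃ {U ∈ τ : U ⊆ A}. Opens contained in A: ∅.
Taking the union of these: int(A) = ∅.
cl(A) = ⋂ {C closed : A ⊆ C}. Closed sets containing A: {p27}, {p27, p28}, {p27, p29}, {p27, p30}, {p26, p27, p30}, {p27, p28, p29}, {p27, p28, p30}, {p27, p29, p30}, {p26, p27, p28, p30}, {p26, p27, p29, p30}, {p27, p28, p29, p30}, {p26, p27, p28, p29, p30}.
Intersecting these: cl(A) = {p27}.
∂A = cl(A) ∖ int(A) = {p27} ∖ ∅ = {p27}.


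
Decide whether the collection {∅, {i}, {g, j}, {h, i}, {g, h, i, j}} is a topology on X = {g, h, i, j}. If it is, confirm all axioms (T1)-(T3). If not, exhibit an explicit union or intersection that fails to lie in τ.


τ is NOT a topology on X.

Axiom (T1): ∅ ∈ τ? Yes; X ∈ τ? Yes.
Axiom (T2/T3): check pairwise unions and intersections of members of τ.
Counterexample for (T2): {i} ∪ {g, j} = {g, i, j} ∉ τ. Therefore τ is NOT a topology.


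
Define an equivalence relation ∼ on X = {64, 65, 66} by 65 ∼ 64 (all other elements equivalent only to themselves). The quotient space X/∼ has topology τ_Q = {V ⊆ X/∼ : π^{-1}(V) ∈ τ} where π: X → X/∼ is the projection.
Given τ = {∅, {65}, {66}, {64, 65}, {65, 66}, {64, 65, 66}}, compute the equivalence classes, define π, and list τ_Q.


X/∼ = {[64=65], [66]}; |τ_Q| = 4.

Equivalence classes: [64=65], [66].
Quotient map π: X → X/∼ sends 64 ↦ [64=65], 65 ↦ [64=65], 66 ↦ [66].
For each subset V ⊆ X/∼, compute π^{-1}(V) ⊆ X and check whether π^{-1}(V) ∈ τ. V is open in τ_Q iff π^{-1}(V) ∈ τ.
  V = {}: π^{-1}(V) = ∅ ∈ τ ✓.
  V = {[64=65]}: π^{-1}(V) = {64, 65} ∈ τ ✓.
  V = {[66]}: π^{-1}(V) = {66} ∈ τ ✓.
  V = {[64=65], [66]}: π^{-1}(V) = {64, 65, 66} ∈ τ ✓.
Open sets in the quotient: τ_Q = {{}, {[64=65]}, {[66]}, {[64=65], [66]}} (4 elements).


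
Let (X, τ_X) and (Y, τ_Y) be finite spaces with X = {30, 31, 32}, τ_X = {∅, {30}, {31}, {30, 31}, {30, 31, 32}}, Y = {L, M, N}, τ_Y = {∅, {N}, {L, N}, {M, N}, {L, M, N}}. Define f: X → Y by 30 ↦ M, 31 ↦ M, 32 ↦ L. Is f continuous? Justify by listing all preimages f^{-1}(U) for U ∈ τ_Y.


f is NOT continuous.

Compute f^{-1}(U) for each U ∈ τ_Y:
  U = ∅: f^{-1}(U) = ∅ ∈ τ_X ✓.
  U = {N}: f^{-1}(U) = ∅ ∈ τ_X ✓.
  U = {L, N}: f^{-1}(U) = {32} ∉ τ_X ✗.
  U = {M, N}: f^{-1}(U) = {30, 31} ∈ τ_X ✓.
  U = {L, M, N}: f^{-1}(U) = {30, 31, 32} ∈ τ_X ✓.
Found U = {L, N} with f^{-1}(U) = {32} not in τ_X. Therefore f is NOT continuous.


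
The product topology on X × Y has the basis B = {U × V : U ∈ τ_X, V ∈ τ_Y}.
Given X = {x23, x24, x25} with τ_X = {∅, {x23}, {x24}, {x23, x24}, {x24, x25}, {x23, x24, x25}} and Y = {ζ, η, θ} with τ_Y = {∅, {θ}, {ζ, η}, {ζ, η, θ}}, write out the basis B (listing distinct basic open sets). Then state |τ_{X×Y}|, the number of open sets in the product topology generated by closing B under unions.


Basis B = {∅ × ∅, {x23} × {θ}, {x24} × {θ}, {x23} × {ζ, η}, {x23, x24} × {θ}, {x24} × {ζ, η}, {x24, x25} × {θ}, {x23} × {ζ, η, θ}, {x23, x24, x25} × {θ}, {x24} × {ζ, η, θ}, {x23, x24} × {ζ, η}, {x24, x25} × {ζ, η}, {x23, x24} × {ζ, η, θ}, {x23, x24, x25} × {ζ, η}, {x24, x25} × {ζ, η, θ}, {x23, x24, x25} × {ζ, η, θ}}; |τ_{X×Y}| = 36.

Enumerate products U × V with U ∈ τ_X, V ∈ τ_Y (deduplicated):
  ∅ × ∅ = {} (∅)
  {x23} × {θ} = {(x23,θ)}
  {x24} × {θ} = {(x24,θ)}
  {x23} × {ζ, η} = {(x23,ζ), (x23,η)}
  {x23, x24} × {θ} = {(x23,θ), (x24,θ)}
  {x24} × {ζ, η} = {(x24,ζ), (x24,η)}
  {x24, x25} × {θ} = {(x24,θ), (x25,θ)}
  {x23} × {ζ, η, θ} = {(x23,ζ), (x23,η), (x23,θ)}
  {x23, x24, x25} × {θ} = {(x23,θ), (x24,θ), (x25,θ)}
  {x24} × {ζ, η, θ} = {(x24,ζ), (x24,η), (x24,θ)}
  {x23, x24} × {ζ, η} = {(x23,ζ), (x23,η), (x24,ζ), (x24,η)}
  {x24, x25} × {ζ, η} = {(x24,ζ), (x24,η), (x25,ζ), (x25,η)}
  {x23, x24} × {ζ, η, θ} = {(x23,ζ), (x23,η), (x23,θ), (x24,ζ), (x24,η), (x24,θ)}
  {x23, x24, x25} × {ζ, η} = {(x23,ζ), (x23,η), (x24,ζ), (x24,η), (x25,ζ), (x25,η)}
  {x24, x25} × {ζ, η, θ} = {(x24,ζ), (x24,η), (x24,θ), (x25,ζ), (x25,η), (x25,θ)}
  {x23, x24, x25} × {ζ, η, θ} = {(x23,ζ), (x23,η), (x23,θ), (x24,ζ), (x24,η), (x24,θ), (x25,ζ), (x25,η), (x25,θ)}
These 16 distinct sets form the basis B.
Close under arbitrary unions to get τ_{X×Y}; counting gives |τ_{X×Y}| = 36.


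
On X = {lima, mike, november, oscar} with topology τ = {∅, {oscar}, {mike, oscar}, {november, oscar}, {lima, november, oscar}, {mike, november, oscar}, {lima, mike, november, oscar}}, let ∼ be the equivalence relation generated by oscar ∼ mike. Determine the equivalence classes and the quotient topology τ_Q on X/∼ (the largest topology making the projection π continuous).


X/∼ = {[lima], [mike=oscar], [november]}; |τ_Q| = 4.

Equivalence classes: [lima], [mike=oscar], [november].
Quotient map π: X → X/∼ sends lima ↦ [lima], mike ↦ [mike=oscar], november ↦ [november], oscar ↦ [mike=oscar].
For each subset V ⊆ X/∼, compute π^{-1}(V) ⊆ X and check whether π^{-1}(V) ∈ τ. V is open in τ_Q iff π^{-1}(V) ∈ τ.
  V = {}: π^{-1}(V) = ∅ ∈ τ ✓.
  V = {[lima]}: π^{-1}(V) = {lima} ∉ τ ✗.
  V = {[mike=oscar]}: π^{-1}(V) = {mike, oscar} ∈ τ ✓.
  V = {[lima], [mike=oscar]}: π^{-1}(V) = {lima, mike, oscar} ∉ τ ✗.
  V = {[november]}: π^{-1}(V) = {november} ∉ τ ✗.
  V = {[lima], [november]}: π^{-1}(V) = {lima, november} ∉ τ ✗.
  V = {[mike=oscar], [november]}: π^{-1}(V) = {mike, november, oscar} ∈ τ ✓.
  V = {[lima], [mike=oscar], [november]}: π^{-1}(V) = {lima, mike, november, oscar} ∈ τ ✓.
Open sets in the quotient: τ_Q = {{}, {[mike=oscar]}, {[mike=oscar], [november]}, {[lima], [mike=oscar], [november]}} (4 elements).


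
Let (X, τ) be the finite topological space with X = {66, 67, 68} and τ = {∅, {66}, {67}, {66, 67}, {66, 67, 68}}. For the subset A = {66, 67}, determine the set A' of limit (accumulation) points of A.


A' = {68}

For each x ∈ X, list the open sets U ∈ τ with x ∈ U, then check whether U ∩ (A ∖ {x}) ≠ ∅ for every such U.
  x = 66: open {66} ∋ x has {66} ∩ (A ∖ {66}) = ∅, so x is NOT a limit point.
  x = 67: open {67} ∋ x has {67} ∩ (A ∖ {67}) = ∅, so x is NOT a limit point.
  x = 68: opens ∋ x are {66, 67, 68}; each meets A ∖ {68}, so x IS a limit point.
Collecting: A' = {68}.


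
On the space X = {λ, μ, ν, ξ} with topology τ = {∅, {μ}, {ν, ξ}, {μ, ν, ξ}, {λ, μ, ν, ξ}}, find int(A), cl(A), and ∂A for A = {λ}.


int(A) = ∅, cl(A) = {λ}, ∂A = {λ}.

Closed sets in (X, τ) are complements of opens:
  closed(X, τ) = {∅, {λ}, {λ, μ}, {λ, ν, ξ}, {λ, μ, ν, ξ}}.
int(A) = ⋃ {U ∈ τ : U ⊆ A}. Opens contained in A: ∅.
Taking the union of these: int(A) = ∅.
cl(A) = ⋂ {C closed : A ⊆ C}. Closed sets containing A: {λ}, {λ, μ}, {λ, ν, ξ}, {λ, μ, ν, ξ}.
Intersecting these: cl(A) = {λ}.
∂A = cl(A) ∖ int(A) = {λ} ∖ ∅ = {λ}.


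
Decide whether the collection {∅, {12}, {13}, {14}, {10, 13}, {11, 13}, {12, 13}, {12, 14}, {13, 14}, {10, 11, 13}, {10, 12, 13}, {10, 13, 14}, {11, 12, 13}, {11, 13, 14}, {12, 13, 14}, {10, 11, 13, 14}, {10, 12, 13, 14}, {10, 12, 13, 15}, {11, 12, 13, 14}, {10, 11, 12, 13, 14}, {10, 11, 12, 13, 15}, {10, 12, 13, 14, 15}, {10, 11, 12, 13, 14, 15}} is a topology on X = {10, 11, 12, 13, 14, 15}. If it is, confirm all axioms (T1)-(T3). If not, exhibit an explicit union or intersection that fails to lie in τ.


τ is NOT a topology on X.

Axiom (T1): ∅ ∈ τ? Yes; X ∈ τ? Yes.
Axiom (T2/T3): check pairwise unions and intersections of members of τ.
Counterexample for (T2): {12} ∪ {10, 11, 13} = {10, 11, 12, 13} ∉ τ. Therefore τ is NOT a topology.


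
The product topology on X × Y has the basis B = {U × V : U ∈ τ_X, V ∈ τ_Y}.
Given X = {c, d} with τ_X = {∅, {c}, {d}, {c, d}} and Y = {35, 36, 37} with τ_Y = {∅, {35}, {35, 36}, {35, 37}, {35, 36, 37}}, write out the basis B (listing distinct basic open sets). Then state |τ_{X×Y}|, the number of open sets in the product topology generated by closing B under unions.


Basis B = {∅ × ∅, {c} × {35}, {d} × {35}, {c} × {35, 36}, {c} × {35, 37}, {c, d} × {35}, {d} × {35, 36}, {d} × {35, 37}, {c} × {35, 36, 37}, {d} × {35, 36, 37}, {c, d} × {35, 36}, {c, d} × {35, 37}, {c, d} × {35, 36, 37}}; |τ_{X×Y}| = 25.

Enumerate products U × V with U ∈ τ_X, V ∈ τ_Y (deduplicated):
  ∅ × ∅ = {} (∅)
  {c} × {35} = {(c,35)}
  {d} × {35} = {(d,35)}
  {c} × {35, 36} = {(c,35), (c,36)}
  {c} × {35, 37} = {(c,35), (c,37)}
  {c, d} × {35} = {(c,35), (d,35)}
  {d} × {35, 36} = {(d,35), (d,36)}
  {d} × {35, 37} = {(d,35), (d,37)}
  {c} × {35, 36, 37} = {(c,35), (c,36), (c,37)}
  {d} × {35, 36, 37} = {(d,35), (d,36), (d,37)}
  {c, d} × {35, 36} = {(c,35), (c,36), (d,35), (d,36)}
  {c, d} × {35, 37} = {(c,35), (c,37), (d,35), (d,37)}
  {c, d} × {35, 36, 37} = {(c,35), (c,36), (c,37), (d,35), (d,36), (d,37)}
These 13 distinct sets form the basis B.
Close under arbitrary unions to get τ_{X×Y}; counting gives |τ_{X×Y}| = 25.


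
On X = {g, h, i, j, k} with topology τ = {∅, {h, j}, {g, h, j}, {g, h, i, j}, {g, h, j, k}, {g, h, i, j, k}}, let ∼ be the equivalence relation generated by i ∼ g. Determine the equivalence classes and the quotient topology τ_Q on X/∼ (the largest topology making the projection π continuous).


X/∼ = {[g=i], [h], [j], [k]}; |τ_Q| = 4.

Equivalence classes: [g=i], [h], [j], [k].
Quotient map π: X → X/∼ sends g ↦ [g=i], h ↦ [h], i ↦ [g=i], j ↦ [j], k ↦ [k].
For each subset V ⊆ X/∼, compute π^{-1}(V) ⊆ X and check whether π^{-1}(V) ∈ τ. V is open in τ_Q iff π^{-1}(V) ∈ τ.
  V = {}: π^{-1}(V) = ∅ ∈ τ ✓.
  V = {[g=i]}: π^{-1}(V) = {g, i} ∉ τ ✗.
  V = {[h]}: π^{-1}(V) = {h} ∉ τ ✗.
  V = {[g=i], [h]}: π^{-1}(V) = {g, h, i} ∉ τ ✗.
  V = {[j]}: π^{-1}(V) = {j} ∉ τ ✗.
  V = {[g=i], [j]}: π^{-1}(V) = {g, i, j} ∉ τ ✗.
  V = {[h], [j]}: π^{-1}(V) = {h, j} ∈ τ ✓.
  V = {[g=i], [h], [j]}: π^{-1}(V) = {g, h, i, j} ∈ τ ✓.
  V = {[k]}: π^{-1}(V) = {k} ∉ τ ✗.
  V = {[g=i], [k]}: π^{-1}(V) = {g, i, k} ∉ τ ✗.
  V = {[h], [k]}: π^{-1}(V) = {h, k} ∉ τ ✗.
  V = {[g=i], [h], [k]}: π^{-1}(V) = {g, h, i, k} ∉ τ ✗.
  V = {[j], [k]}: π^{-1}(V) = {j, k} ∉ τ ✗.
  V = {[g=i], [j], [k]}: π^{-1}(V) = {g, i, j, k} ∉ τ ✗.
  V = {[h], [j], [k]}: π^{-1}(V) = {h, j, k} ∉ τ ✗.
  V = {[g=i], [h], [j], [k]}: π^{-1}(V) = {g, h, i, j, k} ∈ τ ✓.
Open sets in the quotient: τ_Q = {{}, {[h], [j]}, {[g=i], [h], [j]}, {[g=i], [h], [j], [k]}} (4 elements).


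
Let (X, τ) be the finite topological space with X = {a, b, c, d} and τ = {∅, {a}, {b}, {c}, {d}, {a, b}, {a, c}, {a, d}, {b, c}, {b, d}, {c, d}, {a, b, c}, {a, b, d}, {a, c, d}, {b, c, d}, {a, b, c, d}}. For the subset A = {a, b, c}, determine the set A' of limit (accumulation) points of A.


A' = ∅

For each x ∈ X, list the open sets U ∈ τ with x ∈ U, then check whether U ∩ (A ∖ {x}) ≠ ∅ for every such U.
  x = a: open {a} ∋ x has {a} ∩ (A ∖ {a}) = ∅, so x is NOT a limit point.
  x = b: open {b} ∋ x has {b} ∩ (A ∖ {b}) = ∅, so x is NOT a limit point.
  x = c: open {c} ∋ x has {c} ∩ (A ∖ {c}) = ∅, so x is NOT a limit point.
  x = d: open {d} ∋ x has {d} ∩ (A ∖ {d}) = ∅, so x is NOT a limit point.
Collecting: A' = ∅.


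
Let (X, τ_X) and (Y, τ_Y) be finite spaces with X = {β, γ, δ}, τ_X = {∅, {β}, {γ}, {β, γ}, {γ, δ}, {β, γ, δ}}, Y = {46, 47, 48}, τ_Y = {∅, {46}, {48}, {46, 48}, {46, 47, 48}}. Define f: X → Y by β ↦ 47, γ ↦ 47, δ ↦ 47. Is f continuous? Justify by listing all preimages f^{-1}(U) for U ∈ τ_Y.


f IS continuous.

Compute f^{-1}(U) for each U ∈ τ_Y:
  U = ∅: f^{-1}(U) = ∅ ∈ τ_X ✓.
  U = {46}: f^{-1}(U) = ∅ ∈ τ_X ✓.
  U = {48}: f^{-1}(U) = ∅ ∈ τ_X ✓.
  U = {46, 48}: f^{-1}(U) = ∅ ∈ τ_X ✓.
  U = {46, 47, 48}: f^{-1}(U) = {β, γ, δ} ∈ τ_X ✓.
Every preimage lies in τ_X, so f IS continuous.


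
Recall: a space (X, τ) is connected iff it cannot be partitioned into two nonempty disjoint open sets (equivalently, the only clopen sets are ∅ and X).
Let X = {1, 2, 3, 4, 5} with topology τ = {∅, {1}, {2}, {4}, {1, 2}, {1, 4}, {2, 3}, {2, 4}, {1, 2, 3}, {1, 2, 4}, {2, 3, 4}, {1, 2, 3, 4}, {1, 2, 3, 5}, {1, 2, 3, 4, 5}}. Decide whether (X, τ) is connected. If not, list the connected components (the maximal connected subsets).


(X, τ) is disconnected; components = [{4}, {1, 2, 3, 5}].

Find clopen sets (U ∈ τ with X ∖ U ∈ τ):
  U = ∅, X ∖ U = {1, 2, 3, 4, 5} — both open, so U is clopen.
  U = {4}, X ∖ U = {1, 2, 3, 5} — both open, so U is clopen.
  U = {1, 2, 3, 5}, X ∖ U = {4} — both open, so U is clopen.
  U = {1, 2, 3, 4, 5}, X ∖ U = ∅ — both open, so U is clopen.
Nontrivial clopen(s) exist: e.g. {1, 2, 3, 5}. So (X, τ) is disconnected.
Compute connected components by grouping points that agree on all clopens:
  component: {4}
  component: {1, 2, 3, 5}


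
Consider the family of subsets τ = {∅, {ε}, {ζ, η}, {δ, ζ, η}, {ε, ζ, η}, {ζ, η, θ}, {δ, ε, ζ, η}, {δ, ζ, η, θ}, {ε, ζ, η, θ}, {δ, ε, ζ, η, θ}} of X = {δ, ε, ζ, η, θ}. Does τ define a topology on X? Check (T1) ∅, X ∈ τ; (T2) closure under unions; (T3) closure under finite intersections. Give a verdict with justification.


τ IS a topology on X.

Axiom (T1): ∅ ∈ τ? Yes; X ∈ τ? Yes.
Axiom (T2/T3): check pairwise unions and intersections of members of τ.
All pairwise intersections and unions checked — each lies in τ. Therefore τ satisfies (T1), (T2), (T3): it IS a topology on X.


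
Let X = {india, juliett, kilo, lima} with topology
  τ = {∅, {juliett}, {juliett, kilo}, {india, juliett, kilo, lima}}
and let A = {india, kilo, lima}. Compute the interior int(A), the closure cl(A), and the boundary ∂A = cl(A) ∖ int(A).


int(A) = ∅, cl(A) = {india, kilo, lima}, ∂A = {india, kilo, lima}.

Closed sets in (X, τ) are complements of opens:
  closed(X, τ) = {∅, {india, lima}, {india, kilo, lima}, {india, juliett, kilo, lima}}.
int(A) = ⋃ {U ∈ τ : U ⊆ A}. Opens contained in A: ∅.
Taking the union of these: int(A) = ∅.
cl(A) = ⋂ {C closed : A ⊆ C}. Closed sets containing A: {india, kilo, lima}, {india, juliett, kilo, lima}.
Intersecting these: cl(A) = {india, kilo, lima}.
∂A = cl(A) ∖ int(A) = {india, kilo, lima} ∖ ∅ = {india, kilo, lima}.


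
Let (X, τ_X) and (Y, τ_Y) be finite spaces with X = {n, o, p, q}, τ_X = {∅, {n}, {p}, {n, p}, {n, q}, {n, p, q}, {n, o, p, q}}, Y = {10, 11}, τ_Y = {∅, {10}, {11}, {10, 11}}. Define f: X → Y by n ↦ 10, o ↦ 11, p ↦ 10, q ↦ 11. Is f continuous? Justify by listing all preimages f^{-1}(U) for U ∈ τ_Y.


f is NOT continuous.

Compute f^{-1}(U) for each U ∈ τ_Y:
  U = ∅: f^{-1}(U) = ∅ ∈ τ_X ✓.
  U = {10}: f^{-1}(U) = {n, p} ∈ τ_X ✓.
  U = {11}: f^{-1}(U) = {o, q} ∉ τ_X ✗.
  U = {10, 11}: f^{-1}(U) = {n, o, p, q} ∈ τ_X ✓.
Found U = {11} with f^{-1}(U) = {o, q} not in τ_X. Therefore f is NOT continuous.


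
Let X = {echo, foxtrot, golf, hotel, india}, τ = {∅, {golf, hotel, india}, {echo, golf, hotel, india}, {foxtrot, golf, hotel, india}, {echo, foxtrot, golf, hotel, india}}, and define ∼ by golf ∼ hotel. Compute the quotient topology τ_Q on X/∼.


X/∼ = {[echo], [foxtrot], [golf=hotel], [india]}; |τ_Q| = 5.

Equivalence classes: [echo], [foxtrot], [golf=hotel], [india].
Quotient map π: X → X/∼ sends echo ↦ [echo], foxtrot ↦ [foxtrot], golf ↦ [golf=hotel], hotel ↦ [golf=hotel], india ↦ [india].
For each subset V ⊆ X/∼, compute π^{-1}(V) ⊆ X and check whether π^{-1}(V) ∈ τ. V is open in τ_Q iff π^{-1}(V) ∈ τ.
  V = {}: π^{-1}(V) = ∅ ∈ τ ✓.
  V = {[echo]}: π^{-1}(V) = {echo} ∉ τ ✗.
  V = {[foxtrot]}: π^{-1}(V) = {foxtrot} ∉ τ ✗.
  V = {[echo], [foxtrot]}: π^{-1}(V) = {echo, foxtrot} ∉ τ ✗.
  V = {[golf=hotel]}: π^{-1}(V) = {golf, hotel} ∉ τ ✗.
  V = {[echo], [golf=hotel]}: π^{-1}(V) = {echo, golf, hotel} ∉ τ ✗.
  V = {[foxtrot], [golf=hotel]}: π^{-1}(V) = {foxtrot, golf, hotel} ∉ τ ✗.
  V = {[echo], [foxtrot], [golf=hotel]}: π^{-1}(V) = {echo, foxtrot, golf, hotel} ∉ τ ✗.
  V = {[india]}: π^{-1}(V) = {india} ∉ τ ✗.
  V = {[echo], [india]}: π^{-1}(V) = {echo, india} ∉ τ ✗.
  V = {[foxtrot], [india]}: π^{-1}(V) = {foxtrot, india} ∉ τ ✗.
  V = {[echo], [foxtrot], [india]}: π^{-1}(V) = {echo, foxtrot, india} ∉ τ ✗.
  V = {[golf=hotel], [india]}: π^{-1}(V) = {golf, hotel, india} ∈ τ ✓.
  V = {[echo], [golf=hotel], [india]}: π^{-1}(V) = {echo, golf, hotel, india} ∈ τ ✓.
  V = {[foxtrot], [golf=hotel], [india]}: π^{-1}(V) = {foxtrot, golf, hotel, india} ∈ τ ✓.
  V = {[echo], [foxtrot], [golf=hotel], [india]}: π^{-1}(V) = {echo, foxtrot, golf, hotel, india} ∈ τ ✓.
Open sets in the quotient: τ_Q = {{}, {[golf=hotel], [india]}, {[echo], [golf=hotel], [india]}, {[foxtrot], [golf=hotel], [india]}, {[echo], [foxtrot], [golf=hotel], [india]}} (5 elements).


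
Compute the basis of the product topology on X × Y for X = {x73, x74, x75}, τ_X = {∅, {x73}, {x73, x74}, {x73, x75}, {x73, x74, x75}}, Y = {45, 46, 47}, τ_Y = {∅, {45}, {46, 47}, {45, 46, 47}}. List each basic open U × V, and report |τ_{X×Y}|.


Basis B = {∅ × ∅, {x73} × {45}, {x73, x74} × {45}, {x73, x75} × {45}, {x73} × {46, 47}, {x73} × {45, 46, 47}, {x73, x74, x75} × {45}, {x73, x74} × {46, 47}, {x73, x75} × {46, 47}, {x73, x74} × {45, 46, 47}, {x73, x75} × {45, 46, 47}, {x73, x74, x75} × {46, 47}, {x73, x74, x75} × {45, 46, 47}}; |τ_{X×Y}| = 25.

Enumerate products U × V with U ∈ τ_X, V ∈ τ_Y (deduplicated):
  ∅ × ∅ = {} (∅)
  {x73} × {45} = {(x73,45)}
  {x73, x74} × {45} = {(x73,45), (x74,45)}
  {x73, x75} × {45} = {(x73,45), (x75,45)}
  {x73} × {46, 47} = {(x73,46), (x73,47)}
  {x73} × {45, 46, 47} = {(x73,45), (x73,46), (x73,47)}
  {x73, x74, x75} × {45} = {(x73,45), (x74,45), (x75,45)}
  {x73, x74} × {46, 47} = {(x73,46), (x73,47), (x74,46), (x74,47)}
  {x73, x75} × {46, 47} = {(x73,46), (x73,47), (x75,46), (x75,47)}
  {x73, x74} × {45, 46, 47} = {(x73,45), (x73,46), (x73,47), (x74,45), (x74,46), (x74,47)}
  {x73, x75} × {45, 46, 47} = {(x73,45), (x73,46), (x73,47), (x75,45), (x75,46), (x75,47)}
  {x73, x74, x75} × {46, 47} = {(x73,46), (x73,47), (x74,46), (x74,47), (x75,46), (x75,47)}
  {x73, x74, x75} × {45, 46, 47} = {(x73,45), (x73,46), (x73,47), (x74,45), (x74,46), (x74,47), (x75,45), (x75,46), (x75,47)}
These 13 distinct sets form the basis B.
Close under arbitrary unions to get τ_{X×Y}; counting gives |τ_{X×Y}| = 25.


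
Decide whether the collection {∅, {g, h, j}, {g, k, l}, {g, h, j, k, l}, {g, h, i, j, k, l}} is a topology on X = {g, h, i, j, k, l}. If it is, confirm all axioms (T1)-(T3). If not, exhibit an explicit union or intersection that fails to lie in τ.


τ is NOT a topology on X.

Axiom (T1): ∅ ∈ τ? Yes; X ∈ τ? Yes.
Axiom (T2/T3): check pairwise unions and intersections of members of τ.
Counterexample for (T3): {g, h, j} ∩ {g, k, l} = {g} ∉ τ. Therefore τ is NOT a topology.


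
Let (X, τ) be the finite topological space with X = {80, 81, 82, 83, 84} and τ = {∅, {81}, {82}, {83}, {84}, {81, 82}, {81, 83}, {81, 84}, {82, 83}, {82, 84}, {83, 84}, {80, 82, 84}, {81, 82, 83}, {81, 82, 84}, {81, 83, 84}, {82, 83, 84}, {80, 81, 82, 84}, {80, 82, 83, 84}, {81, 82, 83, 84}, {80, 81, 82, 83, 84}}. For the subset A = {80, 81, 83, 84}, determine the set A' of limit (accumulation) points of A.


A' = {80}

For each x ∈ X, list the open sets U ∈ τ with x ∈ U, then check whether U ∩ (A ∖ {x}) ≠ ∅ for every such U.
  x = 80: opens ∋ x are {80, 82, 84}, {80, 81, 82, 84}, {80, 82, 83, 84}, {80, 81, 82, 83, 84}; each meets A ∖ {80}, so x IS a limit point.
  x = 81: open {81} ∋ x has {81} ∩ (A ∖ {81}) = ∅, so x is NOT a limit point.
  x = 82: open {82} ∋ x has {82} ∩ (A ∖ {82}) = ∅, so x is NOT a limit point.
  x = 83: open {83} ∋ x has {83} ∩ (A ∖ {83}) = ∅, so x is NOT a limit point.
  x = 84: open {84} ∋ x has {84} ∩ (A ∖ {84}) = ∅, so x is NOT a limit point.
Collecting: A' = {80}.


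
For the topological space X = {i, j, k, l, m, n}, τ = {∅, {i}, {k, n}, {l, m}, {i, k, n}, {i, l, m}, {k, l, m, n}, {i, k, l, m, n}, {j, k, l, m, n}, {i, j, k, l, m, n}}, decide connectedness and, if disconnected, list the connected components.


(X, τ) is disconnected; components = [{i}, {j, k, l, m, n}].

Find clopen sets (U ∈ τ with X ∖ U ∈ τ):
  U = ∅, X ∖ U = {i, j, k, l, m, n} — both open, so U is clopen.
  U = {i}, X ∖ U = {j, k, l, m, n} — both open, so U is clopen.
  U = {j, k, l, m, n}, X ∖ U = {i} — both open, so U is clopen.
  U = {i, j, k, l, m, n}, X ∖ U = ∅ — both open, so U is clopen.
Nontrivial clopen(s) exist: e.g. {j, k, l, m, n}. So (X, τ) is disconnected.
Compute connected components by grouping points that agree on all clopens:
  component: {i}
  component: {j, k, l, m, n}


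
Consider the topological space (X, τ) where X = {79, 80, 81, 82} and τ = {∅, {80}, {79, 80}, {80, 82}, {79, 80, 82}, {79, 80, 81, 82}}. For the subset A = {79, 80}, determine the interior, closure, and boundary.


int(A) = {79, 80}, cl(A) = {79, 80, 81, 82}, ∂A = {81, 82}.

Closed sets in (X, τ) are complements of opens:
  closed(X, τ) = {∅, {81}, {79, 81}, {81, 82}, {79, 81, 82}, {79, 80, 81, 82}}.
int(A) = ⋃ {U ∈ τ : U ⊆ A}. Opens contained in A: ∅, {80}, {79, 80}.
Taking the union of these: int(A) = {79, 80}.
cl(A) = ⋂ {C closed : A ⊆ C}. Closed sets containing A: {79, 80, 81, 82}.
Intersecting these: cl(A) = {79, 80, 81, 82}.
∂A = cl(A) ∖ int(A) = {79, 80, 81, 82} ∖ {79, 80} = {81, 82}.


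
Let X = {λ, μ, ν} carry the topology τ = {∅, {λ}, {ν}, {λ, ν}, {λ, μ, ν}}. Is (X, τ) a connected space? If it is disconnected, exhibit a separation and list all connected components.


(X, τ) is connected.

Find clopen sets (U ∈ τ with X ∖ U ∈ τ):
  U = ∅, X ∖ U = {λ, μ, ν} — both open, so U is clopen.
  U = {λ, μ, ν}, X ∖ U = ∅ — both open, so U is clopen.
Only trivial clopens (∅ and X) exist, so (X, τ) is connected.
Compute connected components by grouping points that agree on all clopens:
  component: {λ, μ, ν}


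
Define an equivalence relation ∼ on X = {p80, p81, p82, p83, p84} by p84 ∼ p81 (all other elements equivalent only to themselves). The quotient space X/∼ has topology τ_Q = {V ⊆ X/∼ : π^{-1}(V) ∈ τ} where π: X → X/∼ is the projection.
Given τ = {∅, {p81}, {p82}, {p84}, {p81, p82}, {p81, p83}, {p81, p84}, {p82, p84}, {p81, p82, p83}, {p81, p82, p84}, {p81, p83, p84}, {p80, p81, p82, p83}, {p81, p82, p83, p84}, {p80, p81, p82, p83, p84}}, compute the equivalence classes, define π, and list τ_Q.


X/∼ = {[p80], [p81=p84], [p82], [p83]}; |τ_Q| = 7.

Equivalence classes: [p80], [p81=p84], [p82], [p83].
Quotient map π: X → X/∼ sends p80 ↦ [p80], p81 ↦ [p81=p84], p82 ↦ [p82], p83 ↦ [p83], p84 ↦ [p81=p84].
For each subset V ⊆ X/∼, compute π^{-1}(V) ⊆ X and check whether π^{-1}(V) ∈ τ. V is open in τ_Q iff π^{-1}(V) ∈ τ.
  V = {}: π^{-1}(V) = ∅ ∈ τ ✓.
  V = {[p80]}: π^{-1}(V) = {p80} ∉ τ ✗.
  V = {[p81=p84]}: π^{-1}(V) = {p81, p84} ∈ τ ✓.
  V = {[p80], [p81=p84]}: π^{-1}(V) = {p80, p81, p84} ∉ τ ✗.
  V = {[p82]}: π^{-1}(V) = {p82} ∈ τ ✓.
  V = {[p80], [p82]}: π^{-1}(V) = {p80, p82} ∉ τ ✗.
  V = {[p81=p84], [p82]}: π^{-1}(V) = {p81, p82, p84} ∈ τ ✓.
  V = {[p80], [p81=p84], [p82]}: π^{-1}(V) = {p80, p81, p82, p84} ∉ τ ✗.
  V = {[p83]}: π^{-1}(V) = {p83} ∉ τ ✗.
  V = {[p80], [p83]}: π^{-1}(V) = {p80, p83} ∉ τ ✗.
  V = {[p81=p84], [p83]}: π^{-1}(V) = {p81, p83, p84} ∈ τ ✓.
  V = {[p80], [p81=p84], [p83]}: π^{-1}(V) = {p80, p81, p83, p84} ∉ τ ✗.
  V = {[p82], [p83]}: π^{-1}(V) = {p82, p83} ∉ τ ✗.
  V = {[p80], [p82], [p83]}: π^{-1}(V) = {p80, p82, p83} ∉ τ ✗.
  V = {[p81=p84], [p82], [p83]}: π^{-1}(V) = {p81, p82, p83, p84} ∈ τ ✓.
  V = {[p80], [p81=p84], [p82], [p83]}: π^{-1}(V) = {p80, p81, p82, p83, p84} ∈ τ ✓.
Open sets in the quotient: τ_Q = {{}, {[p81=p84]}, {[p82]}, {[p81=p84], [p82]}, {[p81=p84], [p83]}, {[p81=p84], [p82], [p83]}, {[p80], [p81=p84], [p82], [p83]}} (7 elements).


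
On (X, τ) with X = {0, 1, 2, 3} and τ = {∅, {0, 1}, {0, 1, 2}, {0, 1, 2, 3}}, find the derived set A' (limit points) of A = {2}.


A' = {3}

For each x ∈ X, list the open sets U ∈ τ with x ∈ U, then check whether U ∩ (A ∖ {x}) ≠ ∅ for every such U.
  x = 0: open {0, 1} ∋ x has {0, 1} ∩ (A ∖ {0}) = ∅, so x is NOT a limit point.
  x = 1: open {0, 1} ∋ x has {0, 1} ∩ (A ∖ {1}) = ∅, so x is NOT a limit point.
  x = 2: open {0, 1, 2} ∋ x has {0, 1, 2} ∩ (A ∖ {2}) = ∅, so x is NOT a limit point.
  x = 3: opens ∋ x are {0, 1, 2, 3}; each meets A ∖ {3}, so x IS a limit point.
Collecting: A' = {3}.


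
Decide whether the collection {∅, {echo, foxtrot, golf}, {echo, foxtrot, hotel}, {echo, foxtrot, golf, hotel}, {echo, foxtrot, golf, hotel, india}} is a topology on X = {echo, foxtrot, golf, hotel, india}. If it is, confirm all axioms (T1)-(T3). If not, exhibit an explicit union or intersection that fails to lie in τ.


τ is NOT a topology on X.

Axiom (T1): ∅ ∈ τ? Yes; X ∈ τ? Yes.
Axiom (T2/T3): check pairwise unions and intersections of members of τ.
Counterexample for (T3): {echo, foxtrot, golf} ∩ {echo, foxtrot, hotel} = {echo, foxtrot} ∉ τ. Therefore τ is NOT a topology.


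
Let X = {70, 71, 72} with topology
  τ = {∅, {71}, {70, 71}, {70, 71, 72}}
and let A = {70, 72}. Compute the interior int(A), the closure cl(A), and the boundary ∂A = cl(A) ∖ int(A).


int(A) = ∅, cl(A) = {70, 72}, ∂A = {70, 72}.

Closed sets in (X, τ) are complements of opens:
  closed(X, τ) = {∅, {72}, {70, 72}, {70, 71, 72}}.
int(A) = ⋃ {U ∈ τ : U ⊆ A}. Opens contained in A: ∅.
Taking the union of these: int(A) = ∅.
cl(A) = ⋂ {C closed : A ⊆ C}. Closed sets containing A: {70, 72}, {70, 71, 72}.
Intersecting these: cl(A) = {70, 72}.
∂A = cl(A) ∖ int(A) = {70, 72} ∖ ∅ = {70, 72}.


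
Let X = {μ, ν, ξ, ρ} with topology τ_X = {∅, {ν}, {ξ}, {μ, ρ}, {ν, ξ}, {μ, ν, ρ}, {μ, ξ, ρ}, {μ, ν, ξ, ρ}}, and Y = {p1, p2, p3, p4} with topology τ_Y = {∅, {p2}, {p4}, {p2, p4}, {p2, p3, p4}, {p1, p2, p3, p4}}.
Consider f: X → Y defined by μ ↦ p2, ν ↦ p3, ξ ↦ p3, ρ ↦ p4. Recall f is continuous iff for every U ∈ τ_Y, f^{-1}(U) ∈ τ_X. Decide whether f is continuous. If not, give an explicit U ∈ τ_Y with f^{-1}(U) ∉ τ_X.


f is NOT continuous.

Compute f^{-1}(U) for each U ∈ τ_Y:
  U = ∅: f^{-1}(U) = ∅ ∈ τ_X ✓.
  U = {p2}: f^{-1}(U) = {μ} ∉ τ_X ✗.
  U = {p4}: f^{-1}(U) = {ρ} ∉ τ_X ✗.
  U = {p2, p4}: f^{-1}(U) = {μ, ρ} ∈ τ_X ✓.
  U = {p2, p3, p4}: f^{-1}(U) = {μ, ν, ξ, ρ} ∈ τ_X ✓.
  U = {p1, p2, p3, p4}: f^{-1}(U) = {μ, ν, ξ, ρ} ∈ τ_X ✓.
Found U = {p2} with f^{-1}(U) = {μ} not in τ_X. Therefore f is NOT continuous.


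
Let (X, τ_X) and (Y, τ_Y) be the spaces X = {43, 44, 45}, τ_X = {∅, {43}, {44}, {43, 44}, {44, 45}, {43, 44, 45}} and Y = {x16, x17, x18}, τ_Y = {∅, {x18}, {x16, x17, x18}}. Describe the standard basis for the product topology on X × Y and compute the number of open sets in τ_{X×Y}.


Basis B = {∅ × ∅, {43} × {x18}, {44} × {x18}, {43, 44} × {x18}, {44, 45} × {x18}, {43} × {x16, x17, x18}, {43, 44, 45} × {x18}, {44} × {x16, x17, x18}, {43, 44} × {x16, x17, x18}, {44, 45} × {x16, x17, x18}, {43, 44, 45} × {x16, x17, x18}}; |τ_{X×Y}| = 18.

Enumerate products U × V with U ∈ τ_X, V ∈ τ_Y (deduplicated):
  ∅ × ∅ = {} (∅)
  {43} × {x18} = {(43,x18)}
  {44} × {x18} = {(44,x18)}
  {43, 44} × {x18} = {(43,x18), (44,x18)}
  {44, 45} × {x18} = {(44,x18), (45,x18)}
  {43} × {x16, x17, x18} = {(43,x16), (43,x17), (43,x18)}
  {43, 44, 45} × {x18} = {(43,x18), (44,x18), (45,x18)}
  {44} × {x16, x17, x18} = {(44,x16), (44,x17), (44,x18)}
  {43, 44} × {x16, x17, x18} = {(43,x16), (43,x17), (43,x18), (44,x16), (44,x17), (44,x18)}
  {44, 45} × {x16, x17, x18} = {(44,x16), (44,x17), (44,x18), (45,x16), (45,x17), (45,x18)}
  {43, 44, 45} × {x16, x17, x18} = {(43,x16), (43,x17), (43,x18), (44,x16), (44,x17), (44,x18), (45,x16), (45,x17), (45,x18)}
These 11 distinct sets form the basis B.
Close under arbitrary unions to get τ_{X×Y}; counting gives |τ_{X×Y}| = 18.
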